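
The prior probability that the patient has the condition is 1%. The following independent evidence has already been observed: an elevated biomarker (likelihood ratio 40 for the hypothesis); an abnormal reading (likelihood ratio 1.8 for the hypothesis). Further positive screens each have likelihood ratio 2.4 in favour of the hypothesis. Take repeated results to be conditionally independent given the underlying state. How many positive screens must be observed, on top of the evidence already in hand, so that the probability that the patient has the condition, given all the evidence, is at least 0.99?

6

Prior odds = 0.01/0.99 = 1/99.
Combined Bayes factor of the evidence already in hand = 40 × 1.8 = 72.
Odds after that evidence = (1/99) × 72 = 8/11.
Target odds = 0.99/0.01 = 99.
Need 2.4ⁿ ≥ 99 ÷ (8/11) = 136.125.
2.4⁵ = 79.62624 falls short of 136.125 but 2.4⁶ = 2985984/15625 reaches it, so n = 6.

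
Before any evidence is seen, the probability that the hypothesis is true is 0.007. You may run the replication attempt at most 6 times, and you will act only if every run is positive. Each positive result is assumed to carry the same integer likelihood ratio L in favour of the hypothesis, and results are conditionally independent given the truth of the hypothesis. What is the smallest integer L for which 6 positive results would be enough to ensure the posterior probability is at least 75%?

Prior odds = 0.007/0.993 = 7/993.
Target odds = 0.75/0.25 = 3.
Need L⁶ ≥ 3 ÷ (7/993) = 2979/7.
2⁶ = 64 < 2979/7 ≤ 729 = 3⁶, so L = 3.

3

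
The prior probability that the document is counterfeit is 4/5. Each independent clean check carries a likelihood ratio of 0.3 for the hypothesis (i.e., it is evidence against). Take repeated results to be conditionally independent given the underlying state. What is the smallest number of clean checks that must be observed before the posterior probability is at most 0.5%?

6

Prior odds: 0.8 ÷ 0.2 = 4.
Likelihood ratio per clean check = 0.3.
Target odds: 0.005 ÷ 0.995 = 1/199.
Require 0.3ⁿ ≤ 1/199 ÷ 4 = 1/796.
0.3⁵ = 243/100000 is still above 1/796 but 0.3⁶ = 729/1000000 is at or below it, so n = 6.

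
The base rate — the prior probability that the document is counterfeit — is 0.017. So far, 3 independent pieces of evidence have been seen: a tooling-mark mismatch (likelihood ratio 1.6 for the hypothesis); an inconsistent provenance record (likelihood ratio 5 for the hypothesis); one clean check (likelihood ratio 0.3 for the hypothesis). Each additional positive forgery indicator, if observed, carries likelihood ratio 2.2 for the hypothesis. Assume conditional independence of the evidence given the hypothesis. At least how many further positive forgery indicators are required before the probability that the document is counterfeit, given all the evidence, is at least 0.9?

Prior odds = 0.017/0.983 = 17/983.
Combined Bayes factor of the evidence already in hand = 1.6 × 5 × 0.3 = 2.4.
Odds after that evidence = (17/983) × 2.4 = 204/4915.
Target odds = 0.9/0.1 = 9.
Need 2.2ⁿ ≥ 9 ÷ (204/4915) = 14745/68.
2.2⁶ = 1771561/15625 falls short of 14745/68 but 2.2⁷ = 19487171/78125 reaches it, so n = 7.

7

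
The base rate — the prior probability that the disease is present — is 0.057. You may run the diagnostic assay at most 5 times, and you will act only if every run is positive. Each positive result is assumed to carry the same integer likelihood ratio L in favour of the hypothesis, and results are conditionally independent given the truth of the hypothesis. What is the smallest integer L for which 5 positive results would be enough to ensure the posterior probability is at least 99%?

5

Prior odds = 0.057/0.943 = 57/943.
Target odds = 0.99/0.01 = 99.
Need L⁵ ≥ 99 ÷ (57/943) = 31119/19.
4⁵ = 1024 < 31119/19 ≤ 3125 = 5⁵, so L = 5.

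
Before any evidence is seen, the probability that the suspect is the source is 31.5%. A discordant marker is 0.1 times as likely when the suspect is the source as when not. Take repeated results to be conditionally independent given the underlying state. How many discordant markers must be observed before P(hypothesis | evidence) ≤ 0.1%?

3

Prior odds: 0.315 ÷ 0.685 = 63/137.
Likelihood ratio per discordant marker = 0.1.
Target posterior odds = 0.001/0.999 = 1/999.
Need (63/137) × 0.1ⁿ ≤ 1/999, i.e. 0.1ⁿ ≤ 137/62937.
0.1² = 0.01 is still above 137/62937 but 0.1³ = 0.001 is at or below it, so n = 3.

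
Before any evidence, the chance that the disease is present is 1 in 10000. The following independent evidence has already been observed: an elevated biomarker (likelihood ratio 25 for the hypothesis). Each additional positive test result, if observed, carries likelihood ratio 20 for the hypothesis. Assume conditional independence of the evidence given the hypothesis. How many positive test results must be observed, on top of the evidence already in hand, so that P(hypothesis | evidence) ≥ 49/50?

4

Prior odds = 0.0001/0.9999 = 1/9999.
Bayes factor of the evidence already in hand = 25.
Odds after that evidence = (1/9999) × 25 = 25/9999.
Target odds = 0.98/0.02 = 49.
Need 20ⁿ ≥ 49 ÷ (25/9999) = 19598.04.
20³ = 8000 falls short of 19598.04 but 20⁴ = 160000 reaches it, so n = 4.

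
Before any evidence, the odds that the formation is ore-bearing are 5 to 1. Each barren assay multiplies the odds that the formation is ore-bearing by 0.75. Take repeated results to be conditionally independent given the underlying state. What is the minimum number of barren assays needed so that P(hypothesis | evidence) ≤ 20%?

Prior odds = 5.
Likelihood ratio per barren assay = 0.75.
Target odds: 0.2 ÷ 0.8 = 0.25.
Need 5 × 0.75ⁿ ≤ 0.25, i.e. 0.75ⁿ ≤ 0.05.
0.75¹⁰ = 59049/1048576 is still above 0.05 but 0.75¹¹ = 177147/4194304 is at or below it, so n = 11.

11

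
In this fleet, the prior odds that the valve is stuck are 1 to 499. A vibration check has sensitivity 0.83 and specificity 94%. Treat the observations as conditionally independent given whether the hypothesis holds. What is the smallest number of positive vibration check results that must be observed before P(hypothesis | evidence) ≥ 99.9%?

Prior odds = 1/499.
False-positive rate = 1 − 0.94 = 0.06; likelihood ratio of a positive = 0.83/0.06 = 83/6.
Target odds: 0.999 ÷ 0.001 = 999.
Require (83/6)ⁿ ≥ 999 ÷ (1/499) = 498501.
(83/6)⁴ = 47458321/1296 falls short of 498501 but (83/6)⁵ ≈506564 reaches it, so n = 5.

5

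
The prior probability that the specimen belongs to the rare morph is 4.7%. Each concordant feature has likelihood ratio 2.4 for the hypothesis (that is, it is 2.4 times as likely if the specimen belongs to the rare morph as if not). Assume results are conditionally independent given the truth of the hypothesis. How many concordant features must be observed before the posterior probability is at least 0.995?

10

Prior odds: 0.047 ÷ 0.953 = 47/953.
Likelihood ratio per concordant feature = 2.4.
Target posterior odds = 0.995/0.005 = 199.
Need (47/953) × 2.4ⁿ ≥ 199, i.e. 2.4ⁿ ≥ 189647/47.
2.4⁹ ≈2641.81 falls short of 189647/47 but 2.4¹⁰ ≈6340.34 reaches it, so n = 10.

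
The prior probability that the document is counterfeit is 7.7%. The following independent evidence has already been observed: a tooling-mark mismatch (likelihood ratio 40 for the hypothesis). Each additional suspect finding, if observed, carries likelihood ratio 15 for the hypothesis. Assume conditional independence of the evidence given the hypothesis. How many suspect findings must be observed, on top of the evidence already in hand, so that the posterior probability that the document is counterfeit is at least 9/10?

1

Prior odds = 0.077/0.923 = 77/923.
Bayes factor of the evidence already in hand = 40.
Odds after that evidence = (77/923) × 40 = 3080/923.
Target odds = 0.9/0.1 = 9.
Need 15ⁿ ≥ 9 ÷ (3080/923) = 8307/3080.
15¹ = 15, which meets the required 8307/3080; so n = 1.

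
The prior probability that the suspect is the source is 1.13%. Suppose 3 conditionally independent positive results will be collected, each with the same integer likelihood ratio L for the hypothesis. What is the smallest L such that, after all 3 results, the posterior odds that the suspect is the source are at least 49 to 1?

17

Prior odds = 0.0113/0.9887 = 113/9887.
Target odds = 49.
Need L³ ≥ 49 ÷ (113/9887) = 484463/113.
16³ = 4096 < 484463/113 ≤ 4913 = 17³, so L = 17.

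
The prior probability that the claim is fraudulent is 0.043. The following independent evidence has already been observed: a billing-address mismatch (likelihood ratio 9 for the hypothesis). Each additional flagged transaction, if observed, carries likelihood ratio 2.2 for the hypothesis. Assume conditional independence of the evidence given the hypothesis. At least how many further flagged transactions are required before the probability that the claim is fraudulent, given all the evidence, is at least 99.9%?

Prior odds = 0.043/0.957 = 43/957.
Bayes factor of the evidence already in hand = 9.
Odds after that evidence = (43/957) × 9 = 129/319.
Target odds = 0.999/0.001 = 999.
Need 2.2ⁿ ≥ 999 ÷ (129/319) = 106227/43.
2.2⁹ ≈1207.27 falls short of 106227/43 but 2.2¹⁰ ≈2655.99 reaches it, so n = 10.

10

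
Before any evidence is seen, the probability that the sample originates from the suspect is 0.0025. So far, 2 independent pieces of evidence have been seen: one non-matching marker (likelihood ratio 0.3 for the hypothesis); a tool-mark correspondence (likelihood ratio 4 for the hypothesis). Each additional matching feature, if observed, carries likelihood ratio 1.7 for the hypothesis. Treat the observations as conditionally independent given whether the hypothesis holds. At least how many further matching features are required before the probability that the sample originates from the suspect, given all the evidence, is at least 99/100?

Prior odds = 0.0025/0.9975 = 1/399.
Combined Bayes factor of the evidence already in hand = 0.3 × 4 = 1.2.
Odds after that evidence = (1/399) × 1.2 = 2/665.
Target odds = 0.99/0.01 = 99.
Need 1.7ⁿ ≥ 99 ÷ (2/665) = 32917.5.
1.7¹⁹ ≈23907.2 falls short of 32917.5 but 1.7²⁰ ≈40642.3 reaches it, so n = 20.

20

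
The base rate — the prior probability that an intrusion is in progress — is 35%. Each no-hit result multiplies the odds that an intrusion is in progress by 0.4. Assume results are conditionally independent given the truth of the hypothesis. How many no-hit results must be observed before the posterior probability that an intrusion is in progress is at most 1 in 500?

Prior odds: 0.35 ÷ 0.65 = 7/13.
Likelihood ratio per no-hit result = 0.4.
Target odds: 0.002 ÷ 0.998 = 1/499.
Require 0.4ⁿ ≤ 1/499 ÷ (7/13) = 13/3493.
0.4⁶ = 64/15625 is still above 13/3493 but 0.4⁷ = 128/78125 is at or below it, so n = 7.

7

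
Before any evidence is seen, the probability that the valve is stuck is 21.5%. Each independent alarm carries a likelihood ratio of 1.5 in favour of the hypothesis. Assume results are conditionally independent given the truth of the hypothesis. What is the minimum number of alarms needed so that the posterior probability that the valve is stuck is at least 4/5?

7

Prior odds: 0.215 ÷ 0.785 = 43/157.
Likelihood ratio per alarm = 1.5.
Target posterior odds = 0.8/0.2 = 4.
Need (43/157) × 1.5ⁿ ≥ 4, i.e. 1.5ⁿ ≥ 628/43.
1.5⁶ = 11.390625 falls short of 628/43 but 1.5⁷ = 17.0859375 reaches it, so n = 7.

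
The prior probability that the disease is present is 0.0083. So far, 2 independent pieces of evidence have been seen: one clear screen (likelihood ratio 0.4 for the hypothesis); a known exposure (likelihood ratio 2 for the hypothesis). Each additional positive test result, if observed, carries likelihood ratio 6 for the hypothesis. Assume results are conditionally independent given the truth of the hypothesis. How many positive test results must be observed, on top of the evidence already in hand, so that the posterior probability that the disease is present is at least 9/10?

5

Prior odds = 0.0083/0.9917 = 83/9917.
Combined Bayes factor of the evidence already in hand = 0.4 × 2 = 0.8.
Odds after that evidence = (83/9917) × 0.8 = 332/49585.
Target odds = 0.9/0.1 = 9.
Need 6ⁿ ≥ 9 ÷ (332/49585) = 446265/332.
6⁴ = 1296 falls short of 446265/332 but 6⁵ = 7776 reaches it, so n = 5.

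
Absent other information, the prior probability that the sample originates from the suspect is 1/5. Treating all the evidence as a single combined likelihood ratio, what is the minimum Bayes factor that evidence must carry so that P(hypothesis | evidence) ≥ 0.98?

Prior odds = 0.2/0.8 = 0.25.
Target odds = 0.98/0.02 = 49.
Required Bayes factor = 49 ÷ 0.25 = 196.

196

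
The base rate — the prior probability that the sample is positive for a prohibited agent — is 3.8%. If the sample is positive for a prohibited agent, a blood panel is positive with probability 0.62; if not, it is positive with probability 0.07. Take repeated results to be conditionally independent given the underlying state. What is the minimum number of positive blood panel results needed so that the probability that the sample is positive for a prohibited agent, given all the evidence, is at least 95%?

3

Prior odds = 0.038/0.962 = 19/481.
Likelihood ratio of a positive = 0.62/0.07 = 62/7.
Target posterior odds = 0.95/0.05 = 19.
Require (62/7)ⁿ ≥ 19 ÷ (19/481) = 481.
(62/7)² = 3844/49 falls short of 481 but (62/7)³ = 238328/343 reaches it, so n = 3.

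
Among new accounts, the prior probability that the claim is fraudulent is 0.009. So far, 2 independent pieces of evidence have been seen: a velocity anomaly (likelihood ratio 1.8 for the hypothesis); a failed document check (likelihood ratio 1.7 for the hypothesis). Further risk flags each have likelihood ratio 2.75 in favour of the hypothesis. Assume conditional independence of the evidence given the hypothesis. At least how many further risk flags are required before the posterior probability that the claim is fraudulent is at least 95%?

7

Prior odds = 0.009/0.991 = 9/991.
Combined Bayes factor of the evidence already in hand = 1.8 × 1.7 = 3.06.
Odds after that evidence = (9/991) × 3.06 = 1377/49550.
Target odds = 0.95/0.05 = 19.
Need 2.75ⁿ ≥ 19 ÷ (1377/49550) = 941450/1377.
2.75⁶ = 1771561/4096 falls short of 941450/1377 but 2.75⁷ = 19487171/16384 reaches it, so n = 7.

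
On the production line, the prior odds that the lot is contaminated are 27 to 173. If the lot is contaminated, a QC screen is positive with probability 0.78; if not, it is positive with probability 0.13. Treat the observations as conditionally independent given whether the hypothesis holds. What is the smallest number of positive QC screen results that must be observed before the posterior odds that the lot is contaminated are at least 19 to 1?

3

Prior odds = 27/173.
Likelihood ratio of a positive = 0.78/0.13 = 6.
Target odds = 19.
Require 6ⁿ ≥ 19 ÷ (27/173) = 3287/27.
6² = 36 falls short of 3287/27 but 6³ = 216 reaches it, so n = 3.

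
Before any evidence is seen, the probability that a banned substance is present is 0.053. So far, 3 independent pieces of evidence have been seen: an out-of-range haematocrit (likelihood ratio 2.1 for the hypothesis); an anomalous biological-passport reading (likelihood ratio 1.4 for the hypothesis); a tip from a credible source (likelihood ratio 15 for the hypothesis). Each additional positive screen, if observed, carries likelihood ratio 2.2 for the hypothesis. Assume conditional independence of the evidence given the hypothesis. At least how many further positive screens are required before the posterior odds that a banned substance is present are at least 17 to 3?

Prior odds = 0.053/0.947 = 53/947.
Combined Bayes factor of the evidence already in hand = 2.1 × 1.4 × 15 = 44.1.
Odds after that evidence = (53/947) × 44.1 = 23373/9470.
Target odds = 17/3.
Need 2.2ⁿ ≥ 17/3 ÷ (23373/9470) = 160990/70119.
2.2¹ = 2.2 falls short of 160990/70119 but 2.2² = 4.84 reaches it, so n = 2.

2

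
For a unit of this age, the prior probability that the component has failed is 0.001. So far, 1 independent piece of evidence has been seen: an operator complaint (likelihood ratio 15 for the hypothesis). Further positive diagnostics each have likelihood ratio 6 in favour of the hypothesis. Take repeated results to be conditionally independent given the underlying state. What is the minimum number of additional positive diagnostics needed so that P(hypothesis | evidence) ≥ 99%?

Prior odds = 0.001/0.999 = 1/999.
Bayes factor of the evidence already in hand = 15.
Odds after that evidence = (1/999) × 15 = 5/333.
Target odds = 0.99/0.01 = 99.
Need 6ⁿ ≥ 99 ÷ (5/333) = 6593.4.
6⁴ = 1296 falls short of 6593.4 but 6⁵ = 7776 reaches it, so n = 5.

5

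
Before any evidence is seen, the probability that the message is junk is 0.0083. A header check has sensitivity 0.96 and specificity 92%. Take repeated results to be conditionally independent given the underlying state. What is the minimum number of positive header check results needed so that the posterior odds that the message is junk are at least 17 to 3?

3

Prior odds = 0.0083/0.9917 = 83/9917.
False-positive rate = 1 − 0.92 = 0.08; likelihood ratio of a positive = 0.96/0.08 = 12.
Target odds = 17/3.
Need (83/9917) × 12ⁿ ≥ 17/3, i.e. 12ⁿ ≥ 168589/249.
12² = 144 falls short of 168589/249 but 12³ = 1728 reaches it, so n = 3.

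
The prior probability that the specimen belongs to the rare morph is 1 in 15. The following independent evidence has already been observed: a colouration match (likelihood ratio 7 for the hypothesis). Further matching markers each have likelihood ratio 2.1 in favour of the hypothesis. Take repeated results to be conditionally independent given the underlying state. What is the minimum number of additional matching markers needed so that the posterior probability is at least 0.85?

Prior odds = (1/15)/(14/15) = 1/14.
Bayes factor of the evidence already in hand = 7.
Odds after that evidence = (1/14) × 7 = 0.5.
Target odds = 0.85/0.15 = 17/3.
Need 2.1ⁿ ≥ 17/3 ÷ 0.5 = 34/3.
2.1³ = 9.261 falls short of 34/3 but 2.1⁴ = 19.4481 reaches it, so n = 4.

4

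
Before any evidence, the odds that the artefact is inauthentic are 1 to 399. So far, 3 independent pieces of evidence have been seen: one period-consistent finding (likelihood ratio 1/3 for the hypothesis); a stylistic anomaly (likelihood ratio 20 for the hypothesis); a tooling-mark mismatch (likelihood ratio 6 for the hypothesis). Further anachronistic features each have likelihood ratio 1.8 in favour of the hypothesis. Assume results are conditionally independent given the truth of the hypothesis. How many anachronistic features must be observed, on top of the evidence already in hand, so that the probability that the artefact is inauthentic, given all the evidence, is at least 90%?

Prior odds = 1/399.
Combined Bayes factor of the evidence already in hand = (1/3) × 20 × 6 = 40.
Odds after that evidence = (1/399) × 40 = 40/399.
Target odds = 0.9/0.1 = 9.
Need 1.8ⁿ ≥ 9 ÷ (40/399) = 89.775.
1.8⁷ = 4782969/78125 falls short of 89.775 but 1.8⁸ = 43046721/390625 reaches it, so n = 8.

8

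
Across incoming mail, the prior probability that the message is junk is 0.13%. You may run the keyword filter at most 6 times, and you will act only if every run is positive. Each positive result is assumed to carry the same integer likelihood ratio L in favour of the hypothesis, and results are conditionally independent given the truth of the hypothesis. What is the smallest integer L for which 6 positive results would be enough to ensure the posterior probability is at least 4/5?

4

Prior odds = 0.0013/0.9987 = 13/9987.
Target odds = 0.8/0.2 = 4.
Need L⁶ ≥ 4 ÷ (13/9987) = 39948/13.
3⁶ = 729 < 39948/13 ≤ 4096 = 4⁶, so L = 4.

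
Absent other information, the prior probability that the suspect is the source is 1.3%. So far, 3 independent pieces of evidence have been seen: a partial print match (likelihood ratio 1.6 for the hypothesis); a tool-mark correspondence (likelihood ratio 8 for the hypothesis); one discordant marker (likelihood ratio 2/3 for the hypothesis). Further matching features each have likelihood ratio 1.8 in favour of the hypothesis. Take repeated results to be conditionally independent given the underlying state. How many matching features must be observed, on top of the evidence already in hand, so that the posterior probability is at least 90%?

Prior odds = 0.013/0.987 = 13/987.
Combined Bayes factor of the evidence already in hand = 1.6 × 8 × (2/3) = 128/15.
Odds after that evidence = (13/987) × 128/15 = 1664/14805.
Target odds = 0.9/0.1 = 9.
Need 1.8ⁿ ≥ 9 ÷ (1664/14805) = 133245/1664.
1.8⁷ = 4782969/78125 falls short of 133245/1664 but 1.8⁸ = 43046721/390625 reaches it, so n = 8.

8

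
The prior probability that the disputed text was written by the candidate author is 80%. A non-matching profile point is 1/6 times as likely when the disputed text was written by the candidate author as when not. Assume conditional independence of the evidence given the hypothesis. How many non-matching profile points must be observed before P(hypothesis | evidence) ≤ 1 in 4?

2

Prior odds = 0.8/0.2 = 4.
Likelihood ratio per non-matching profile point = 1/6.
Target posterior odds = 0.25/0.75 = 1/3.
Require (1/6)ⁿ ≤ 1/3 ÷ 4 = 1/12.
(1/6)¹ = 1/6 is still above 1/12 but (1/6)² = 1/36 is at or below it, so n = 2.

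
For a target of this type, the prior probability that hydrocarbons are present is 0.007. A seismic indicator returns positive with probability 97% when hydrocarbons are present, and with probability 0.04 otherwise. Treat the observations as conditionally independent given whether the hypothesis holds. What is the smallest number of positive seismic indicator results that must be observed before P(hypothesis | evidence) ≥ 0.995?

Prior odds: 0.007 ÷ 0.993 = 7/993.
Likelihood ratio of a positive result = 0.97/0.04 = 24.25.
Target odds: 0.995 ÷ 0.005 = 199.
Need (7/993) × 24.25ⁿ ≥ 199, i.e. 24.25ⁿ ≥ 197607/7.
24.25³ = 912673/64 falls short of 197607/7 but 24.25⁴ = 88529281/256 reaches it, so n = 4.

4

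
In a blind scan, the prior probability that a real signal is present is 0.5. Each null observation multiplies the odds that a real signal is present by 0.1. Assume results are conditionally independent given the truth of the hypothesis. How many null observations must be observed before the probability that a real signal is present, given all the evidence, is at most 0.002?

3

Prior odds: 0.5 ÷ 0.5 = 1.
Likelihood ratio per null observation = 0.1.
Target odds: 0.002 ÷ 0.998 = 1/499.
Need 1 × 0.1ⁿ ≤ 1/499, i.e. 0.1ⁿ ≤ 1/499.
0.1² = 0.01 is still above 1/499 but 0.1³ = 0.001 is at or below it, so n = 3.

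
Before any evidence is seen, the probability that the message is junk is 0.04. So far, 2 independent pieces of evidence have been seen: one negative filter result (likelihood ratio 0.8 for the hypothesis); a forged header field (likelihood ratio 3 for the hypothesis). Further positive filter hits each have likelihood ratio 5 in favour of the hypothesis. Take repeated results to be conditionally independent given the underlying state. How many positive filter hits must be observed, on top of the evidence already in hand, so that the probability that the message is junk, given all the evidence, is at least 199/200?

5

Prior odds = 0.04/0.96 = 1/24.
Combined Bayes factor of the evidence already in hand = 0.8 × 3 = 2.4.
Odds after that evidence = (1/24) × 2.4 = 0.1.
Target odds = 0.995/0.005 = 199.
Need 5ⁿ ≥ 199 ÷ 0.1 = 1990.
5⁴ = 625 falls short of 1990 but 5⁵ = 3125 reaches it, so n = 5.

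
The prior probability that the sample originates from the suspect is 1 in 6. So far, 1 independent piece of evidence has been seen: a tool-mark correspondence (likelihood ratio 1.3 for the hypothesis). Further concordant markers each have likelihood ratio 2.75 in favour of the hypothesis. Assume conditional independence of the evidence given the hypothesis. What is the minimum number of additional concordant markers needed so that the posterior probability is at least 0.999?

Prior odds = (1/6)/(5/6) = 0.2.
Bayes factor of the evidence already in hand = 1.3.
Odds after that evidence = 0.2 × 1.3 = 0.26.
Target odds = 0.999/0.001 = 999.
Need 2.75ⁿ ≥ 999 ÷ 0.26 = 49950/13.
2.75⁸ = 214358881/65536 falls short of 49950/13 but 2.75⁹ ≈8994.86 reaches it, so n = 9.

9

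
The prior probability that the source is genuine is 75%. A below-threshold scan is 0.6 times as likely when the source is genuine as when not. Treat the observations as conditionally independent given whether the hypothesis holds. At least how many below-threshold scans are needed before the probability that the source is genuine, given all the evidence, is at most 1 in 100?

Prior odds: 0.75 ÷ 0.25 = 3.
Likelihood ratio per below-threshold scan = 0.6.
Target odds: 0.01 ÷ 0.99 = 1/99.
Require 0.6ⁿ ≤ 1/99 ÷ 3 = 1/297.
0.6¹¹ = 177147/48828125 is still above 1/297 but 0.6¹² = 531441/244140625 is at or below it, so n = 12.

12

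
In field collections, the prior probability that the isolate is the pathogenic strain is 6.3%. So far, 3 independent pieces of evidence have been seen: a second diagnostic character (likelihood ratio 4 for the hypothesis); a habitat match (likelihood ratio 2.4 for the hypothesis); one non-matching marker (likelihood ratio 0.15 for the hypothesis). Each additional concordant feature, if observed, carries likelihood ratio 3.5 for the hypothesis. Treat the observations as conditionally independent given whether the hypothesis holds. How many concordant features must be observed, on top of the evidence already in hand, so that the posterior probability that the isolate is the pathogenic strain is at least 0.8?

3

Prior odds = 0.063/0.937 = 63/937.
Combined Bayes factor of the evidence already in hand = 4 × 2.4 × 0.15 = 1.44.
Odds after that evidence = (63/937) × 1.44 = 2268/23425.
Target odds = 0.8/0.2 = 4.
Need 3.5ⁿ ≥ 4 ÷ (2268/23425) = 23425/567.
3.5² = 12.25 falls short of 23425/567 but 3.5³ = 42.875 reaches it, so n = 3.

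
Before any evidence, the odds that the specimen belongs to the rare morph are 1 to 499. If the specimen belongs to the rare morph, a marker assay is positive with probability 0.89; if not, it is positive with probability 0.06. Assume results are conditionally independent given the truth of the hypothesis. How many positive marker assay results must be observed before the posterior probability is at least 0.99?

5

Prior odds = 1/499.
Likelihood ratio of a positive = 0.89/0.06 = 89/6.
Target odds: 0.99 ÷ 0.01 = 99.
Require (89/6)ⁿ ≥ 99 ÷ (1/499) = 49401.
(89/6)⁴ = 62742241/1296 falls short of 49401 but (89/6)⁵ ≈718115 reaches it, so n = 5.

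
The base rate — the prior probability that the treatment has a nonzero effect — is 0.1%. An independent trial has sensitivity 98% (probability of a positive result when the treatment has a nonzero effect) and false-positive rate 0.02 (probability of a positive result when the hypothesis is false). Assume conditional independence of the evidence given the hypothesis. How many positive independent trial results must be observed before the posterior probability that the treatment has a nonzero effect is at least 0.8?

3

Prior odds: 0.001 ÷ 0.999 = 1/999.
Likelihood ratio of a positive result = 0.98/0.02 = 49.
Target odds: 0.8 ÷ 0.2 = 4.
Require 49ⁿ ≥ 4 ÷ (1/999) = 3996.
49² = 2401 falls short of 3996 but 49³ = 117649 reaches it, so n = 3.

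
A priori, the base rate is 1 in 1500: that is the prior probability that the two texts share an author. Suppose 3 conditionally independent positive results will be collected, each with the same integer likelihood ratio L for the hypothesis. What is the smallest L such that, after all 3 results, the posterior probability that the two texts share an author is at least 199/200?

67

Prior odds = (1/1500)/(1499/1500) = 1/1499.
Target odds = 0.995/0.005 = 199.
Need L³ ≥ 199 ÷ (1/1499) = 298301.
66³ = 287496 < 298301 ≤ 300763 = 67³, so L = 67.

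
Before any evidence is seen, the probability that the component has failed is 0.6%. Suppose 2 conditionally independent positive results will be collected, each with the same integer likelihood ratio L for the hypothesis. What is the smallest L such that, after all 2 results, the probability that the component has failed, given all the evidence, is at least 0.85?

31

Prior odds = 0.006/0.994 = 3/497.
Target odds = 0.85/0.15 = 17/3.
Need L² ≥ 17/3 ÷ (3/497) = 8449/9.
30² = 900 < 8449/9 ≤ 961 = 31², so L = 31.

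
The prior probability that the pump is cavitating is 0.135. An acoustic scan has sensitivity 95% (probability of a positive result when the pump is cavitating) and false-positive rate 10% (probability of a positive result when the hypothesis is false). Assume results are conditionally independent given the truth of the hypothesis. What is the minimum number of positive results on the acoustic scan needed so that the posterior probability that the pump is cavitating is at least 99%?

Prior odds: 0.135 ÷ 0.865 = 27/173.
Likelihood ratio of a positive result = 0.95/0.1 = 9.5.
Target posterior odds = 0.99/0.01 = 99.
Require 9.5ⁿ ≥ 99 ÷ (27/173) = 1903/3.
9.5² = 90.25 falls short of 1903/3 but 9.5³ = 857.375 reaches it, so n = 3.

3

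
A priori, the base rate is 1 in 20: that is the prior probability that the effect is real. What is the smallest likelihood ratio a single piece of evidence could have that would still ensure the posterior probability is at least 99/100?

Prior odds = 0.05/0.95 = 1/19.
Target odds = 0.99/0.01 = 99.
Required Bayes factor = 99 ÷ (1/19) = 1881.

1881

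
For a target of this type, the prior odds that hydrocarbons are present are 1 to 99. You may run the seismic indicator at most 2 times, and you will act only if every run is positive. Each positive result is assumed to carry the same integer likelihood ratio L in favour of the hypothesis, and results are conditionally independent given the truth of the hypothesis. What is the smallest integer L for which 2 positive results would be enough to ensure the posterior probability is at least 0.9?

30

Prior odds = 1/99.
Target odds = 0.9/0.1 = 9.
Need L² ≥ 9 ÷ (1/99) = 891.
29² = 841 < 891 ≤ 900 = 30², so L = 30.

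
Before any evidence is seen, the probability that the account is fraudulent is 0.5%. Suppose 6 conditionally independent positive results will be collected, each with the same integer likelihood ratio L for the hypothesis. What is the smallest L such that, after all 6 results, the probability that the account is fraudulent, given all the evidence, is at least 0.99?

Prior odds = 0.005/0.995 = 1/199.
Target odds = 0.99/0.01 = 99.
Need L⁶ ≥ 99 ÷ (1/199) = 19701.
5⁶ = 15625 < 19701 ≤ 46656 = 6⁶, so L = 6.

6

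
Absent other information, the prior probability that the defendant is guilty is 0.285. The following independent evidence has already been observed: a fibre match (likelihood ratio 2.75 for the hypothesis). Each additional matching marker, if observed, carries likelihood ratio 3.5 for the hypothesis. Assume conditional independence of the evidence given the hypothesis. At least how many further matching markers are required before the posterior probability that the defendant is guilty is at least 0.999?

6

Prior odds = 0.285/0.715 = 57/143.
Bayes factor of the evidence already in hand = 2.75.
Odds after that evidence = (57/143) × 2.75 = 57/52.
Target odds = 0.999/0.001 = 999.
Need 3.5ⁿ ≥ 999 ÷ (57/52) = 17316/19.
3.5⁵ = 525.21875 falls short of 17316/19 but 3.5⁶ = 1838.265625 reaches it, so n = 6.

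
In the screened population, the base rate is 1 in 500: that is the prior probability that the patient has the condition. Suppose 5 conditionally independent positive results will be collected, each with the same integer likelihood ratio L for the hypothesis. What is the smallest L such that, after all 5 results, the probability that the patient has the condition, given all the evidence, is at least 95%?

7

Prior odds = 0.002/0.998 = 1/499.
Target odds = 0.95/0.05 = 19.
Need L⁵ ≥ 19 ÷ (1/499) = 9481.
6⁵ = 7776 < 9481 ≤ 16807 = 7⁵, so L = 7.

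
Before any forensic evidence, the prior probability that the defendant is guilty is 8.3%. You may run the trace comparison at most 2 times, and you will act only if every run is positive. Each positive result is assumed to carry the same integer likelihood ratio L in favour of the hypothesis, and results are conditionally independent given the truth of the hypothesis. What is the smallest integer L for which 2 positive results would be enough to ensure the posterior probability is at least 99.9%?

106

Prior odds = 0.083/0.917 = 83/917.
Target odds = 0.999/0.001 = 999.
Need L² ≥ 999 ÷ (83/917) = 916083/83.
105² = 11025 < 916083/83 ≤ 11236 = 106², so L = 106.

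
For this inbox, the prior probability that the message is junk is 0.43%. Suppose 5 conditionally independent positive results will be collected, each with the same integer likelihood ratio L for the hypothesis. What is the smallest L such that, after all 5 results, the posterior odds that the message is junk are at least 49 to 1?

7

Prior odds = 0.0043/0.9957 = 43/9957.
Target odds = 49.
Need L⁵ ≥ 49 ÷ (43/9957) = 487893/43.
6⁵ = 7776 < 487893/43 ≤ 16807 = 7⁵, so L = 7.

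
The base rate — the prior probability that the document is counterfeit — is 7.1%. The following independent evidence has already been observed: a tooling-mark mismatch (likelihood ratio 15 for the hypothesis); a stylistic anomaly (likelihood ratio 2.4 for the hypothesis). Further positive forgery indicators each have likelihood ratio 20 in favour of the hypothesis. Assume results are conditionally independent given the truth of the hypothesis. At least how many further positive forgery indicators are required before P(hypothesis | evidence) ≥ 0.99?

Prior odds = 0.071/0.929 = 71/929.
Combined Bayes factor of the evidence already in hand = 15 × 2.4 = 36.
Odds after that evidence = (71/929) × 36 = 2556/929.
Target odds = 0.99/0.01 = 99.
Need 20ⁿ ≥ 99 ÷ (2556/929) = 10219/284.
20¹ = 20 falls short of 10219/284 but 20² = 400 reaches it, so n = 2.

2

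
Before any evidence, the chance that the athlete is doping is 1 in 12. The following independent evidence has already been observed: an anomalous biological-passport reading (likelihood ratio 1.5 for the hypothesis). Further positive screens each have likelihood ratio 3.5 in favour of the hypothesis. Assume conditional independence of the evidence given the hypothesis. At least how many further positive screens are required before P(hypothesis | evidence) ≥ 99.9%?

Prior odds = (1/12)/(11/12) = 1/11.
Bayes factor of the evidence already in hand = 1.5.
Odds after that evidence = (1/11) × 1.5 = 3/22.
Target odds = 0.999/0.001 = 999.
Need 3.5ⁿ ≥ 999 ÷ (3/22) = 7326.
3.5⁷ = 823543/128 falls short of 7326 but 3.5⁸ = 5764801/256 reaches it, so n = 8.

8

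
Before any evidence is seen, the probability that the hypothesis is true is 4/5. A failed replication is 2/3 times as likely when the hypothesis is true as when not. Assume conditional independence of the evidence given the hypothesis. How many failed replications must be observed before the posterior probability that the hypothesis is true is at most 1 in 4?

Prior odds: 0.8 ÷ 0.2 = 4.
Likelihood ratio per failed replication = 2/3.
Target odds: 0.25 ÷ 0.75 = 1/3.
Need 4 × (2/3)ⁿ ≤ 1/3, i.e. (2/3)ⁿ ≤ 1/12.
(2/3)⁶ = 64/729 is still above 1/12 but (2/3)⁷ = 128/2187 is at or below it, so n = 7.

7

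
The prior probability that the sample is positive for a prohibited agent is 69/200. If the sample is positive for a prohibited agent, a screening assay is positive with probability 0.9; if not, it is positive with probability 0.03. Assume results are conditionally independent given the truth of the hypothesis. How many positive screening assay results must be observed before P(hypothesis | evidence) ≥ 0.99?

Prior odds = 0.345/0.655 = 69/131.
Likelihood ratio of a positive = 0.9/0.03 = 30.
Target posterior odds = 0.99/0.01 = 99.
Need (69/131) × 30ⁿ ≥ 99, i.e. 30ⁿ ≥ 4323/23.
30¹ = 30 falls short of 4323/23 but 30² = 900 reaches it, so n = 2.

2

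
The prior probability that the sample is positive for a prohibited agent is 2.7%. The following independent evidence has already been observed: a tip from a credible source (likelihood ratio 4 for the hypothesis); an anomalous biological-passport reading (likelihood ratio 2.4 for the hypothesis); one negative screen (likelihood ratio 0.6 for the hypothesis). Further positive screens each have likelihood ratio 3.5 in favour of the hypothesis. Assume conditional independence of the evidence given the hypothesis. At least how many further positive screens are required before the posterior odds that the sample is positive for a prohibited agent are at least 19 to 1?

Prior odds = 0.027/0.973 = 27/973.
Combined Bayes factor of the evidence already in hand = 4 × 2.4 × 0.6 = 5.76.
Odds after that evidence = (27/973) × 5.76 = 3888/24325.
Target odds = 19.
Need 3.5ⁿ ≥ 19 ÷ (3888/24325) = 462175/3888.
3.5³ = 42.875 falls short of 462175/3888 but 3.5⁴ = 150.0625 reaches it, so n = 4.

4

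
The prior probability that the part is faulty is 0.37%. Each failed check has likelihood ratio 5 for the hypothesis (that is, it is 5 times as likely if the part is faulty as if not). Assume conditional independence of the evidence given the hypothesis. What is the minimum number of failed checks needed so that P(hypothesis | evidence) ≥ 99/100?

Prior odds = 0.0037/0.9963 = 37/9963.
Likelihood ratio per failed check = 5.
Target odds: 0.99 ÷ 0.01 = 99.
Require 5ⁿ ≥ 99 ÷ (37/9963) = 986337/37.
5⁶ = 15625 falls short of 986337/37 but 5⁷ = 78125 reaches it, so n = 7.

7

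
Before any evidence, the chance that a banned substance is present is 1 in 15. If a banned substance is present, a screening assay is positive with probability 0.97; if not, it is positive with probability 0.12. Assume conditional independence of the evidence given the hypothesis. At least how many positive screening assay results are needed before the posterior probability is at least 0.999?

Prior odds: (1/15) ÷ (14/15) = 1/14.
Likelihood ratio of a positive = 0.97/0.12 = 97/12.
Target posterior odds = 0.999/0.001 = 999.
Require (97/12)ⁿ ≥ 999 ÷ (1/14) = 13986.
(97/12)⁴ = 88529281/20736 falls short of 13986 but (97/12)⁵ ≈34510.6 reaches it, so n = 5.

5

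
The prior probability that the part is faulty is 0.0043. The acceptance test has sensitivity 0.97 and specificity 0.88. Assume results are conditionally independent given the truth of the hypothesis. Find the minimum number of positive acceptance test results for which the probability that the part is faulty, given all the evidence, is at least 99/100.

5

Prior odds = 0.0043/0.9957 = 43/9957.
False-positive rate = 1 − 0.88 = 0.12; likelihood ratio of a positive = 0.97/0.12 = 97/12.
Target posterior odds = 0.99/0.01 = 99.
Require (97/12)ⁿ ≥ 99 ÷ (43/9957) = 985743/43.
(97/12)⁴ = 88529281/20736 falls short of 985743/43 but (97/12)⁵ ≈34510.6 reaches it, so n = 5.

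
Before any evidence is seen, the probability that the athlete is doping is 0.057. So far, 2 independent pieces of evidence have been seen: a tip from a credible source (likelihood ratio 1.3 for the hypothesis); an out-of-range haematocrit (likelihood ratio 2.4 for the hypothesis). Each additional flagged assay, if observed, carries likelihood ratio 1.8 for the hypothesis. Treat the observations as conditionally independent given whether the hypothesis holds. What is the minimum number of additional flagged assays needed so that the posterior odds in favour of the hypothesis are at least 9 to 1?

Prior odds = 0.057/0.943 = 57/943.
Combined Bayes factor of the evidence already in hand = 1.3 × 2.4 = 3.12.
Odds after that evidence = (57/943) × 3.12 = 4446/23575.
Target odds = 9.
Need 1.8ⁿ ≥ 9 ÷ (4446/23575) = 23575/494.
1.8⁶ = 531441/15625 falls short of 23575/494 but 1.8⁷ = 4782969/78125 reaches it, so n = 7.

7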